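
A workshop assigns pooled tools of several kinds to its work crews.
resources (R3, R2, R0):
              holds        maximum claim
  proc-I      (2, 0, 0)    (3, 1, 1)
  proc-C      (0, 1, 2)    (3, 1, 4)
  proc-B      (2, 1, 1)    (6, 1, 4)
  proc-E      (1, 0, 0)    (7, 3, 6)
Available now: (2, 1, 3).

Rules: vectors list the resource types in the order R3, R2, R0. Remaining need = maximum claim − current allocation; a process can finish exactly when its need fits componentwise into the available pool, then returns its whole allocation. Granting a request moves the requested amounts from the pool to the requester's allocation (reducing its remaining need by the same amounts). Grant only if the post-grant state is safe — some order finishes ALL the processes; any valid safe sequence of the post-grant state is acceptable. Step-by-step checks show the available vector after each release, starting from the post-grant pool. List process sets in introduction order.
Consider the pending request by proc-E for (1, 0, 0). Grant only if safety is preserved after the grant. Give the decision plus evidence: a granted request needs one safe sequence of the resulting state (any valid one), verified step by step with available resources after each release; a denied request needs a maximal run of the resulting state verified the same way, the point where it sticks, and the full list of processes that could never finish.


DENY. Granting would leave the state unsafe.
Key observation: once proc-I, proc-C finish, the pool peaks at (3, 2, 5) — and every remaining process still needs more R3 than that.
Pretend the grant happened; the run proc-I, proc-C goes as far as possible. Check, step by step:
  pool = (1, 1, 3)
  run proc-I (needs (1, 1, 1), free (1, 1, 3)); after release of (2, 0, 0) the pool is (3, 1, 3)
  run proc-C (needs (3, 0, 2), free (3, 1, 3)); after release of (0, 1, 2) the pool is (3, 2, 5)
  blocked: proc-B wants (4, 0, 3), pool (3, 2, 5) — not enough R3
  blocked: proc-E wants (5, 3, 6), pool (3, 2, 5) — not enough R3, R2 and R0
Had the request been granted, proc-B and proc-E could never finish.


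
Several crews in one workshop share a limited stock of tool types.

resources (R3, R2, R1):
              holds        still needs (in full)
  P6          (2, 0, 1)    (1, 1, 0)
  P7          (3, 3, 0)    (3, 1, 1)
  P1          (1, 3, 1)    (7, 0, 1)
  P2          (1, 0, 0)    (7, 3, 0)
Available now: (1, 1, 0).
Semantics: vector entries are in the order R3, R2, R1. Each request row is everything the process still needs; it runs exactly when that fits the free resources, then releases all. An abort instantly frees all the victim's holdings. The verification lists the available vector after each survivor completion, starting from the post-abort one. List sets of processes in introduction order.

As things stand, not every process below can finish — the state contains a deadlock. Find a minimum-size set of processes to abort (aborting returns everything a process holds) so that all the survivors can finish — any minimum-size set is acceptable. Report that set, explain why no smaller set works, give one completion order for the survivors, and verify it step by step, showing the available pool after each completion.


Minimum abort set: P1.
Key observation: aborting P1 returns (1, 3, 1), and P2 — hopeless before — runs at step 3 with the returned capacity in the pool.
No smaller set exists: with zero aborts the deadlock remains.
Survivors finish in the order: P6, P7, P2. Check, step by step (pool after the aborts first):
  pool = (2, 4, 1)
  P6 needs (1, 1, 0) <= (2, 4, 1) -> finishes; pool += (2, 0, 1) = (4, 4, 2)
  P7 needs (3, 1, 1) <= (4, 4, 2) -> finishes; pool += (3, 3, 0) = (7, 7, 2)
  P2 needs (7, 3, 0) <= (7, 7, 2) -> finishes; pool += (1, 0, 0) = (8, 7, 2)


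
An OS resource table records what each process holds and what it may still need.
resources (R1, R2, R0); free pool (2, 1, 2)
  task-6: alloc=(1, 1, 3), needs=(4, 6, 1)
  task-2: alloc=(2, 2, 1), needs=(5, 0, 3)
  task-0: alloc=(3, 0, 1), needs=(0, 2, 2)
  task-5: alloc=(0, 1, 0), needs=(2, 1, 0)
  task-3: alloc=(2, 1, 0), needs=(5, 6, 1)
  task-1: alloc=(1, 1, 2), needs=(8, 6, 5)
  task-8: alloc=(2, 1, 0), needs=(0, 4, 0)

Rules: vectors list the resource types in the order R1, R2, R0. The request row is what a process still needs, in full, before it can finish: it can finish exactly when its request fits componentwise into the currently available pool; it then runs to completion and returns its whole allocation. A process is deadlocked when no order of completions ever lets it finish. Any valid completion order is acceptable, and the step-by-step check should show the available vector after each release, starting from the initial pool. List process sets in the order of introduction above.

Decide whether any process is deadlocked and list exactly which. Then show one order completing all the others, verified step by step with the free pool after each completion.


The deadlocked set is task-6, task-3 and task-1.
Key observation: task-5, task-0, task-2, task-8 can finish, but then (9, 5, 4) is all there is, and the blocked group's R2 demands exceed it.
The rest can finish in the order task-5, task-0, task-2, task-8. Check, step by step:
  pool = (2, 1, 2)
  run task-5 (needs (2, 1, 0), free (2, 1, 2)); after release of (0, 1, 0) the pool is (2, 2, 2)
  run task-0 (needs (0, 2, 2), free (2, 2, 2)); after release of (3, 0, 1) the pool is (5, 2, 3)
  run task-2 (needs (5, 0, 3), free (5, 2, 3)); after release of (2, 2, 1) the pool is (7, 4, 4)
  run task-8 (needs (0, 4, 0), free (7, 4, 4)); after release of (2, 1, 0) the pool is (9, 5, 4)
The blocked processes can never fit:
  task-6 still needs (4, 6, 1) but only (9, 5, 4) is free — short on R2
  task-3 still needs (5, 6, 1) but only (9, 5, 4) is free — short on R2
  task-1 still needs (8, 6, 5) but only (9, 5, 4) is free — short on R2 and R0


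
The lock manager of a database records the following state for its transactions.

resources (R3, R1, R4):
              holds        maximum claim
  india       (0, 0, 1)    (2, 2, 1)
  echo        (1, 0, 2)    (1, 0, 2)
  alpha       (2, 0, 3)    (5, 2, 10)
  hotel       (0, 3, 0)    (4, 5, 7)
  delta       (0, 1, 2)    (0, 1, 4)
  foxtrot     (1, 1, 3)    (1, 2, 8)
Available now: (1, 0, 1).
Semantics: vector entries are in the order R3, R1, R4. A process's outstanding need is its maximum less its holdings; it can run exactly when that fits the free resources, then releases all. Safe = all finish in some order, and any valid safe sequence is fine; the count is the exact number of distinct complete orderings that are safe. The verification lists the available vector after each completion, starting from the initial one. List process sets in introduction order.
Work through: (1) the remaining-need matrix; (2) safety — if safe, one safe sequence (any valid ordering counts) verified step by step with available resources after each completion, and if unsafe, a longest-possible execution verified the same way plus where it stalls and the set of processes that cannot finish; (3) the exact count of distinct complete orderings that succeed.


(1) Need matrix, components ordered R3, R1, R4:
  india: (2, 2, 0)
  echo: (0, 0, 0)
  alpha: (3, 2, 7)
  hotel: (4, 2, 7)
  delta: (0, 0, 2)
  foxtrot: (0, 1, 5)
(2) SAFE, for example via the order echo, delta, foxtrot, alpha, hotel, india.
Key observation: reading the order forward, foxtrot is the first process whose need (0, 1, 5) meets the free pool (2, 1, 5) exactly on a resource it requests.
Check, step by step:
  pool = (1, 0, 1)
  run echo (needs (0, 0, 0), free (1, 0, 1)); after release of (1, 0, 2) the pool is (2, 0, 3)
  run delta (needs (0, 0, 2), free (2, 0, 3)); after release of (0, 1, 2) the pool is (2, 1, 5)
  run foxtrot (needs (0, 1, 5), free (2, 1, 5)); after release of (1, 1, 3) the pool is (3, 2, 8)
  run alpha (needs (3, 2, 7), free (3, 2, 8)); after release of (2, 0, 3) the pool is (5, 2, 11)
  run hotel (needs (4, 2, 7), free (5, 2, 11)); after release of (0, 3, 0) the pool is (5, 5, 11)
  run india (needs (2, 2, 0), free (5, 5, 11)); after release of (0, 0, 1) the pool is (5, 5, 12)
(3) The exact count: 3 of the possible complete orderings are safe sequences.


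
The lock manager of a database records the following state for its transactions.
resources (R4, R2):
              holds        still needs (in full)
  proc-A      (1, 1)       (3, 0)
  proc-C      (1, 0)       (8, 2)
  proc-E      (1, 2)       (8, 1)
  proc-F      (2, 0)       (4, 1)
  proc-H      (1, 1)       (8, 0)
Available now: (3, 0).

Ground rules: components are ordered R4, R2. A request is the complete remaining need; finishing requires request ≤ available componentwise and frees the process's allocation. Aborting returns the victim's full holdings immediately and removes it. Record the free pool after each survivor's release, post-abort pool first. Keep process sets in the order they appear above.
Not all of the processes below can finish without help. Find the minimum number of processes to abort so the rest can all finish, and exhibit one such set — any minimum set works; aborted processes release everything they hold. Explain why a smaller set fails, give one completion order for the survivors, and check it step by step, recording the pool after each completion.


Abort proc-C and proc-E.
Key observation: before aborting proc-C and proc-E, proc-H was permanently blocked — no order could ever run it; afterwards it completes at step 3.
No one abort is enough; case by case: proc-A alone leaves proc-C blocked (short on R4 and R2); proc-C alone leaves proc-E blocked (short on R4); proc-E alone leaves proc-C blocked (short on R4); proc-F alone leaves proc-C blocked (short on R4 and R2); proc-H alone leaves proc-C blocked (short on R4).
One survivor order: proc-F, proc-A, proc-H. Step-by-step check (post-abort pool first):
  pool = (5, 2)
  proc-F needs (4, 1) <= (5, 2) -> finishes; pool += (2, 0) = (7, 2)
  proc-A needs (3, 0) <= (7, 2) -> finishes; pool += (1, 1) = (8, 3)
  proc-H needs (8, 0) <= (8, 3) -> finishes; pool += (1, 1) = (9, 4)


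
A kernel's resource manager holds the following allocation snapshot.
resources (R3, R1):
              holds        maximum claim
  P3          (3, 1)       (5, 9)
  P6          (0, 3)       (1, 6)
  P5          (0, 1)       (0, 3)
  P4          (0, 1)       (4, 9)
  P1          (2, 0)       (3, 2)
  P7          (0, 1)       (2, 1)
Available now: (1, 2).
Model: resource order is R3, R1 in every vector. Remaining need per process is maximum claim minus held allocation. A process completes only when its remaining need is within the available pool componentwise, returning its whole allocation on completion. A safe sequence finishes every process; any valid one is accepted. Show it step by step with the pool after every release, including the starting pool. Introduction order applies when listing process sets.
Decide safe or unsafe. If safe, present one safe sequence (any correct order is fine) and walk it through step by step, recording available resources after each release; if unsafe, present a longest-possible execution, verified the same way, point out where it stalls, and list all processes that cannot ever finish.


UNSAFE.
Key observation: the pool after P1, P7, P5, P6 is (3, 7); every surviving request exceeds it in R1, so progress ends there.
A maximal execution: P1, P7, P5, P6 — then nothing else fits. Check, step by step:
  pool = (1, 2)
  run P1 (needs (1, 2), free (1, 2)); after release of (2, 0) the pool is (3, 2)
  run P7 (needs (2, 0), free (3, 2)); after release of (0, 1) the pool is (3, 3)
  run P5 (needs (0, 2), free (3, 3)); after release of (0, 1) the pool is (3, 4)
  run P6 (needs (1, 3), free (3, 4)); after release of (0, 3) the pool is (3, 7)
  P3 cannot run: need (2, 8) vs free (3, 7) (insufficient R1)
  P4 cannot run: need (4, 8) vs free (3, 7) (insufficient R3 and R1)
Processes that can never finish: P3 and P4.


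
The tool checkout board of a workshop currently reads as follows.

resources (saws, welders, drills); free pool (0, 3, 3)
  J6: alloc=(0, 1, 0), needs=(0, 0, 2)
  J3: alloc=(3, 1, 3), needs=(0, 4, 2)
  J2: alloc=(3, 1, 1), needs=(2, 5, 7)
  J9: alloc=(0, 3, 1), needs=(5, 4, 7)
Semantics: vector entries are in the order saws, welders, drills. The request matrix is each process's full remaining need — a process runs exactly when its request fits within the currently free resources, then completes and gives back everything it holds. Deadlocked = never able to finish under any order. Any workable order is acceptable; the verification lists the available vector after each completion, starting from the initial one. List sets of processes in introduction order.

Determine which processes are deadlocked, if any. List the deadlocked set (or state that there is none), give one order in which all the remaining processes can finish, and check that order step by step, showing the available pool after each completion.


Deadlocked: J2 and J9.
Key observation: the wall is drills: completing J6, J3 brings the pool only to (3, 5, 6), and all the rest need more.
The rest can finish in the order J6, J3. Walking it through:
  pool = (0, 3, 3)
  run J6 (needs (0, 0, 2), free (0, 3, 3)); after release of (0, 1, 0) the pool is (0, 4, 3)
  run J3 (needs (0, 4, 2), free (0, 4, 3)); after release of (3, 1, 3) the pool is (3, 5, 6)
The blocked processes can never fit:
  J2 cannot run: need (2, 5, 7) vs free (3, 5, 6) (insufficient drills)
  J9 cannot run: need (5, 4, 7) vs free (3, 5, 6) (insufficient saws and drills)


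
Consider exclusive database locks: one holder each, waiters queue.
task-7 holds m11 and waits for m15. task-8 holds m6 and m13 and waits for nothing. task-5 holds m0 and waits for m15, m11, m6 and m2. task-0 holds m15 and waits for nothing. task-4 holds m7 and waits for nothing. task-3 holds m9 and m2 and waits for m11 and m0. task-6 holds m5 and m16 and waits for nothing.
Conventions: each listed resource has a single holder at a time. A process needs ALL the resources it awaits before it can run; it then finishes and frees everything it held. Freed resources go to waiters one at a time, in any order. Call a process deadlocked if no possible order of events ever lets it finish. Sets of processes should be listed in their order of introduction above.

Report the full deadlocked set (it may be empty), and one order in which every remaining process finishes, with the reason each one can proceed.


The deadlocked set is task-5 and task-3.
Key observation: the cycle task-5 -> task-3 -> task-5 can never break — each member waits on the next; no other process is dragged down with it.
One completion order for the rest: task-0, task-8, task-6, task-4, task-7.
Verifying each step:
  task-0: no waits; runs immediately, freeing m15
  task-8: no waits; runs immediately, freeing m6 and m13
  task-6: no waits; runs immediately, freeing m5 and m16
  task-4: no waits; runs immediately, freeing m7
  task-7: everything it awaited (m15) is free; runs, freeing m11


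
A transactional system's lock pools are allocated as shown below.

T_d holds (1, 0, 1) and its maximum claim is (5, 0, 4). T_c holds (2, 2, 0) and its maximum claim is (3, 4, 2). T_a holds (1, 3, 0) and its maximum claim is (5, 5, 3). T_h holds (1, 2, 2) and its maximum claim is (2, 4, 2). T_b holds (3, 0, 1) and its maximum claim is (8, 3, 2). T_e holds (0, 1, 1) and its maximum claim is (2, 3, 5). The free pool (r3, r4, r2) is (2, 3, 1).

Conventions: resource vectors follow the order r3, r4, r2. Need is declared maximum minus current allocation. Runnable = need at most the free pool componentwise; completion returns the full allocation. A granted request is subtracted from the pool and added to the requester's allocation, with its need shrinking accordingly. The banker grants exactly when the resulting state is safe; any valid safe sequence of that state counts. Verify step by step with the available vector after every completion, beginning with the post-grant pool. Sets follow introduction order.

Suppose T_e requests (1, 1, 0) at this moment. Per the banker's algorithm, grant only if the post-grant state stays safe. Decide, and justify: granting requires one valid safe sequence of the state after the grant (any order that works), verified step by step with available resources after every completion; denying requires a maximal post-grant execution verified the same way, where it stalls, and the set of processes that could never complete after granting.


GRANT. The post-grant state is safe; one safe sequence: T_h, T_c, T_d, T_b, T_e, T_a.
Key observation: after the grant the pool drops to (1, 2, 1), which still lets T_h finish first and unwind the rest.
Check on the post-grant state, step by step:
  pool = (1, 2, 1)
  run T_h (needs (1, 2, 0), free (1, 2, 1)); after release of (1, 2, 2) the pool is (2, 4, 3)
  run T_c (needs (1, 2, 2), free (2, 4, 3)); after release of (2, 2, 0) the pool is (4, 6, 3)
  run T_d (needs (4, 0, 3), free (4, 6, 3)); after release of (1, 0, 1) the pool is (5, 6, 4)
  run T_b (needs (5, 3, 1), free (5, 6, 4)); after release of (3, 0, 1) the pool is (8, 6, 5)
  run T_e (needs (1, 1, 4), free (8, 6, 5)); after release of (1, 2, 1) the pool is (9, 8, 6)
  run T_a (needs (4, 2, 3), free (9, 8, 6)); after release of (1, 3, 0) the pool is (10, 11, 6)


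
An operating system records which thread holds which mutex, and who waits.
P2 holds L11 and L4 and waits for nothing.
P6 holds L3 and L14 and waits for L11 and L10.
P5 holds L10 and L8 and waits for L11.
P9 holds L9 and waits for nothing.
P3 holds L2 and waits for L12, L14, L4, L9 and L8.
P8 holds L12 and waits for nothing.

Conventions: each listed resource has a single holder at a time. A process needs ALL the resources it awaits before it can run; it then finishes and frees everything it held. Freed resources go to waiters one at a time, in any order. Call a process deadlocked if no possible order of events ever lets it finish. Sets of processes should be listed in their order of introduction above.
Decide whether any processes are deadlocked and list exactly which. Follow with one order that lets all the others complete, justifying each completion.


The deadlocked set is empty.
Key observation: the wait relation is loop-free; peeling off processes with no waits unwinds the whole state.
A valid finishing order for the others: P8, P2, P5, P6, P9, P3.
Walking it through:
  P8: no waits; runs immediately, freeing L12
  P2: no waits; runs immediately, freeing L11 and L4
  P5 waits on L11 — all released -> runs and releases L10 and L8
  P6 waits on L11 and L10 — all released -> runs and releases L3 and L14
  P9: no waits; runs immediately, freeing L9
  P3 waits on L12, L14, L4, L9 and L8 — all released -> runs and releases L2


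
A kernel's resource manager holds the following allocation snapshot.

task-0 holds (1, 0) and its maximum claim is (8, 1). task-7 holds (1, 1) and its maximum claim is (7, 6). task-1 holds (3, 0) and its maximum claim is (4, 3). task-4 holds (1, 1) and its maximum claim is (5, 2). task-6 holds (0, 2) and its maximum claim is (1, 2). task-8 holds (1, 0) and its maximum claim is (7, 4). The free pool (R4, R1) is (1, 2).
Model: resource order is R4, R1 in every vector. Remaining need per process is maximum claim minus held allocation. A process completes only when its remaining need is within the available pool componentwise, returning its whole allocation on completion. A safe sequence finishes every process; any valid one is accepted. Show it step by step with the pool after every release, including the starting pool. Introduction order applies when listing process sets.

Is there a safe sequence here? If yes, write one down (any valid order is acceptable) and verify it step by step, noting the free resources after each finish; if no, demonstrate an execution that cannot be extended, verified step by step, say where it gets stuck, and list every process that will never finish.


The state is UNSAFE.
Key observation: the wall is R4: completing task-6, task-1, task-4 brings the pool only to (5, 5), and all the rest need more.
The run task-6, task-1, task-4 cannot be extended any further. Verifying each step:
  pool = (1, 2)
  run task-6 (needs (1, 0), free (1, 2)); after release of (0, 2) the pool is (1, 4)
  run task-1 (needs (1, 3), free (1, 4)); after release of (3, 0) the pool is (4, 4)
  run task-4 (needs (4, 1), free (4, 4)); after release of (1, 1) the pool is (5, 5)
  task-0 cannot run: need (7, 1) vs free (5, 5) (insufficient R4)
  task-7 cannot run: need (6, 5) vs free (5, 5) (insufficient R4)
  task-8 cannot run: need (6, 4) vs free (5, 5) (insufficient R4)
Permanently blocked: task-0, task-7 and task-8.


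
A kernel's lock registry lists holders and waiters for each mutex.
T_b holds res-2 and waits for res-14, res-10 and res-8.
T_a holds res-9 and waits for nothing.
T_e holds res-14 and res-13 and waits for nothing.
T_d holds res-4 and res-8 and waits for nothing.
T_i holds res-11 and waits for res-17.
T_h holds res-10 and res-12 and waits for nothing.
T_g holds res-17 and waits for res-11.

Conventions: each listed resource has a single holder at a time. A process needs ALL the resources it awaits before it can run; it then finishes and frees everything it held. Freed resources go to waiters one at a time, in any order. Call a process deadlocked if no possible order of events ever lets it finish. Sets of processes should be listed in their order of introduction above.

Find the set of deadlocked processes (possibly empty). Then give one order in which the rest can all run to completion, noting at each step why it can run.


The deadlocked set is T_i and T_g.
Key observation: nobody on the ring T_i -> T_g -> T_i can start until another member finishes, which never happens; no other process is dragged down with it.
The rest can finish in the order T_e, T_d, T_h, T_a, T_b.
Walking it through:
  T_e: no waits; runs immediately, freeing res-14 and res-13
  T_d: no waits; runs immediately, freeing res-4 and res-8
  T_h: no waits; runs immediately, freeing res-10 and res-12
  T_a: no waits; runs immediately, freeing res-9
  T_b: everything it awaited (res-14, res-10 and res-8) is free; runs, freeing res-2


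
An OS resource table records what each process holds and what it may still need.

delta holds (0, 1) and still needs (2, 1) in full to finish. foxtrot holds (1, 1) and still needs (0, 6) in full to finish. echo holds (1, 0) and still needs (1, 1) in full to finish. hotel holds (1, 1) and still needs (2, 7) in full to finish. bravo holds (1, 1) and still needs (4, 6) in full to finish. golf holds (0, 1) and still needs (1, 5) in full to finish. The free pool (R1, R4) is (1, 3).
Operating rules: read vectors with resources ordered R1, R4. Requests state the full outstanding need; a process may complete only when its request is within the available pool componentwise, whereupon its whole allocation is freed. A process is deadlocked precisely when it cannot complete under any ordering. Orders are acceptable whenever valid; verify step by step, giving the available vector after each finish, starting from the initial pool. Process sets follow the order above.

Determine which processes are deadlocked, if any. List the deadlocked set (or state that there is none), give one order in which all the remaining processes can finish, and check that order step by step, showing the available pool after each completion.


The deadlocked set is foxtrot, hotel, bravo and golf.
Key observation: after echo, delta complete, (2, 4) is the best the pool ever gets, yet each leftover process wants more R4.
The rest can finish in the order echo, delta. Step-by-step check:
  pool = (1, 3)
  run echo (needs (1, 1), free (1, 3)); after release of (1, 0) the pool is (2, 3)
  run delta (needs (2, 1), free (2, 3)); after release of (0, 1) the pool is (2, 4)
The stuck group stays short no matter what:
  foxtrot still needs (0, 6) but only (2, 4) is free — short on R4
  hotel still needs (2, 7) but only (2, 4) is free — short on R4
  bravo still needs (4, 6) but only (2, 4) is free — short on R1 and R4
  golf still needs (1, 5) but only (2, 4) is free — short on R4


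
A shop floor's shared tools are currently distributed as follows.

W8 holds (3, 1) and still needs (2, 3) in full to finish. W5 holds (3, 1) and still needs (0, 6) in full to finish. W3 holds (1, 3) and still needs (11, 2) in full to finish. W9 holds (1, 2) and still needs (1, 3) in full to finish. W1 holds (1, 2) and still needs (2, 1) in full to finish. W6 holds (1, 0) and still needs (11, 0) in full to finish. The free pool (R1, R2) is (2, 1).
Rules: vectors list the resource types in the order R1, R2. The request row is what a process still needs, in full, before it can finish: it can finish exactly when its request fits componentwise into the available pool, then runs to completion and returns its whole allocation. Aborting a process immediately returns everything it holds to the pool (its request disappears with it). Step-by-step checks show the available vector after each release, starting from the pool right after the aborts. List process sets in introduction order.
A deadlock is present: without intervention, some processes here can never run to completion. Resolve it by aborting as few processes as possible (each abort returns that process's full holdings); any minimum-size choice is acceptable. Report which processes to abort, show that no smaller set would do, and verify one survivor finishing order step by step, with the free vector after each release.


Minimum abort set: W6.
Key observation: the returned (1, 0) from W6 is what brings W3 — unrunnable before, under any order — into play at step 5.
No smaller set exists: with zero aborts the deadlock remains.
Survivors finish in the order: W1, W8, W9, W5, W3. Check, step by step (pool after the aborts first):
  pool = (3, 1)
  run W1 (needs (2, 1), free (3, 1)); after release of (1, 2) the pool is (4, 3)
  run W8 (needs (2, 3), free (4, 3)); after release of (3, 1) the pool is (7, 4)
  run W9 (needs (1, 3), free (7, 4)); after release of (1, 2) the pool is (8, 6)
  run W5 (needs (0, 6), free (8, 6)); after release of (3, 1) the pool is (11, 7)
  run W3 (needs (11, 2), free (11, 7)); after release of (1, 3) the pool is (12, 10)


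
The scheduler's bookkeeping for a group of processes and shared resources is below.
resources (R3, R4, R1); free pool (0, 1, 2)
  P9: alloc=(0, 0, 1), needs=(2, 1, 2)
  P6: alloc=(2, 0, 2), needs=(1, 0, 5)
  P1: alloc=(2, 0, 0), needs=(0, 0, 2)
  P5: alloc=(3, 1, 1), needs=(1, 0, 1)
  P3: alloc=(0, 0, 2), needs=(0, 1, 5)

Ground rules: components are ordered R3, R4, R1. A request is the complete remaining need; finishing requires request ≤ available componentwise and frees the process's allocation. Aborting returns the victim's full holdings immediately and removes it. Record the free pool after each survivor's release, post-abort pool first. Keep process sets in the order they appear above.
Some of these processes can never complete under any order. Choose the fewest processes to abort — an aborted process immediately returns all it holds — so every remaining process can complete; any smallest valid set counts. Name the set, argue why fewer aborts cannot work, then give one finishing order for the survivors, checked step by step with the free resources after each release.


Minimum abort set: P3.
Key observation: P6 could never have finished before the abort; with (0, 0, 2) returned by P3, it fits at step 3.
Minimality: the empty abort set fails — the state is deadlocked as it stands.
The survivors complete as P1, P9, P6, P5. Check, step by step (starting from the post-abort pool):
  pool = (0, 1, 4)
  P1 needs (0, 0, 2) <= (0, 1, 4) -> finishes; pool += (2, 0, 0) = (2, 1, 4)
  P9 needs (2, 1, 2) <= (2, 1, 4) -> finishes; pool += (0, 0, 1) = (2, 1, 5)
  P6 needs (1, 0, 5) <= (2, 1, 5) -> finishes; pool += (2, 0, 2) = (4, 1, 7)
  P5 needs (1, 0, 1) <= (4, 1, 7) -> finishes; pool += (3, 1, 1) = (7, 2, 8)


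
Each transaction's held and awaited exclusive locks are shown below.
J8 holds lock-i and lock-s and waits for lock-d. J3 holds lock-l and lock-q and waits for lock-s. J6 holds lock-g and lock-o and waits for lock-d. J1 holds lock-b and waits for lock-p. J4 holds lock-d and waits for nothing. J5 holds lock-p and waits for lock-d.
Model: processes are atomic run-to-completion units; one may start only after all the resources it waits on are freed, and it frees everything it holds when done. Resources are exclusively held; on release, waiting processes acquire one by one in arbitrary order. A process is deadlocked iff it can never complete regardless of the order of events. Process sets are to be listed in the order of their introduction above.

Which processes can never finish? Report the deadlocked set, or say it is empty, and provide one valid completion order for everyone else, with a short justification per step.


The deadlocked set is empty.
Key observation: the wait graph is acyclic; completion cascades from the unblocked processes through everyone else.
The rest can finish in the order J4, J8, J6, J5, J3, J1.
Walking it through:
  J4 waits on nothing -> runs at once and releases lock-d
  J8 waits on lock-d — all released -> runs and releases lock-i and lock-s
  J6 waits on lock-d — all released -> runs and releases lock-g and lock-o
  J5 waits on lock-d — all released -> runs and releases lock-p
  J3 waits on lock-s — all released -> runs and releases lock-l and lock-q
  J1 waits on lock-p — all released -> runs and releases lock-b


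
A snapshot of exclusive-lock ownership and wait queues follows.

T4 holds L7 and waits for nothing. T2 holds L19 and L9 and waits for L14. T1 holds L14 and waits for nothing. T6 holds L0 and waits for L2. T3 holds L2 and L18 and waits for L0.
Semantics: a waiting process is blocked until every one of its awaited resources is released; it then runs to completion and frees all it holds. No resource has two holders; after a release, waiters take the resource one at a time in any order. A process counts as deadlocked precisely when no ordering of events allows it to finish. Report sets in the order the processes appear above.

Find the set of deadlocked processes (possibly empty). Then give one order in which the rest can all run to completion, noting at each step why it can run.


Deadlocked: T6 and T3.
Key observation: the cycle T6 -> T3 -> T6 can never break — each member waits on the next; no other process is dragged down with it.
The rest can finish in the order T1, T2, T4.
Check, step by step:
  T1 waits on nothing -> runs at once and releases L14
  T2: everything it awaited (L14) is free; runs, freeing L19 and L9
  T4 waits on nothing -> runs at once and releases L7


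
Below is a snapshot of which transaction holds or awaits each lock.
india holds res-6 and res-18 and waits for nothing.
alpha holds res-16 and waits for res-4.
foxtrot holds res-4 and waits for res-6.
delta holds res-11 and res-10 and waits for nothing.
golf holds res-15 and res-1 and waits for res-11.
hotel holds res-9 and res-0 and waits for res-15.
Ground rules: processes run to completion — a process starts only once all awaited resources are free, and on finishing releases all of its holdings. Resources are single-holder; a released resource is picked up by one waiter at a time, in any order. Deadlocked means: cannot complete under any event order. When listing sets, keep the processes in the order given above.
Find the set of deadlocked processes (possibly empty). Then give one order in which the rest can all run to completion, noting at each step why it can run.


Nothing here is deadlocked.
Key observation: the wait relation is loop-free; peeling off processes with no waits unwinds the whole state.
The rest can finish in the order india, delta, foxtrot, golf, alpha, hotel.
Check, step by step:
  india waits on nothing -> runs at once and releases res-6 and res-18
  delta waits on nothing -> runs at once and releases res-11 and res-10
  run foxtrot (all its waits — res-6 — are resolved); releases res-4
  run golf (all its waits — res-11 — are resolved); releases res-15 and res-1
  run alpha (all its waits — res-4 — are resolved); releases res-16
  run hotel (all its waits — res-15 — are resolved); releases res-9 and res-0


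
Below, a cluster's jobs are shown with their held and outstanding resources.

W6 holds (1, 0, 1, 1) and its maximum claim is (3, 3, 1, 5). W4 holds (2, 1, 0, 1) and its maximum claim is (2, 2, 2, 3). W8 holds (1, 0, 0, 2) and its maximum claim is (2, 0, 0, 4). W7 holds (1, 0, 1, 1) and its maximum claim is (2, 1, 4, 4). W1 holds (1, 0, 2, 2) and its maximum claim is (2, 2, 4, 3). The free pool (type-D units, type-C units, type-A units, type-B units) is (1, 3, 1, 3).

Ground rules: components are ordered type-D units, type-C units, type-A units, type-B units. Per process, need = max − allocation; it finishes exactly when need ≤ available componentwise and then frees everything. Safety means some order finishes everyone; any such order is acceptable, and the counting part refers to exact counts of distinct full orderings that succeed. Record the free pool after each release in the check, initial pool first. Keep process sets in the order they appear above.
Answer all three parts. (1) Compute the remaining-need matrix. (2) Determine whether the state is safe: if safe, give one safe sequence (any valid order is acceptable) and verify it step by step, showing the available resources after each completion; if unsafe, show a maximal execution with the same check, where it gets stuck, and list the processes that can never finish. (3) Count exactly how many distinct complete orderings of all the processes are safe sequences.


(1) Outstanding need per process (order type-D units, type-C units, type-A units, type-B units):
  W6: (2, 3, 0, 4)
  W4: (0, 1, 2, 2)
  W8: (1, 0, 0, 2)
  W7: (1, 1, 3, 3)
  W1: (1, 2, 2, 1)
(2) SAFE, for example via the order W8, W6, W1, W4, W7.
Key observation: the order's first zero-slack moment is W8 ((1, 0, 0, 2) needed, (1, 3, 1, 3) free — a requested resource with nothing to spare).
Walking it through:
  pool = (1, 3, 1, 3)
  run W8 (needs (1, 0, 0, 2), free (1, 3, 1, 3)); after release of (1, 0, 0, 2) the pool is (2, 3, 1, 5)
  run W6 (needs (2, 3, 0, 4), free (2, 3, 1, 5)); after release of (1, 0, 1, 1) the pool is (3, 3, 2, 6)
  run W1 (needs (1, 2, 2, 1), free (3, 3, 2, 6)); after release of (1, 0, 2, 2) the pool is (4, 3, 4, 8)
  run W4 (needs (0, 1, 2, 2), free (4, 3, 4, 8)); after release of (2, 1, 0, 1) the pool is (6, 4, 4, 9)
  run W7 (needs (1, 1, 3, 3), free (6, 4, 4, 9)); after release of (1, 0, 1, 1) the pool is (7, 4, 5, 10)
(3) Precisely 3 of the possible complete orderings are safe sequences.


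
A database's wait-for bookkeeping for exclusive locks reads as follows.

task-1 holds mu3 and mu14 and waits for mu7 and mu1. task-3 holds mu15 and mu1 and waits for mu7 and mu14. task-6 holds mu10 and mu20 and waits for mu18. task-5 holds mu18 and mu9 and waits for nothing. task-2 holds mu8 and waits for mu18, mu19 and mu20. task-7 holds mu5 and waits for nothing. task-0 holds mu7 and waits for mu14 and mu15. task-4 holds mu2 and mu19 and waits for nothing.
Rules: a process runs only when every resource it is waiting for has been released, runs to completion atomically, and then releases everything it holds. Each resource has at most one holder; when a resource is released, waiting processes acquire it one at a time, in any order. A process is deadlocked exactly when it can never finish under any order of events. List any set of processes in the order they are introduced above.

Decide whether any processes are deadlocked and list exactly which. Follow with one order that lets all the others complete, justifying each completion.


The deadlocked set is task-1, task-3 and task-0.
Key observation: the waits loop around task-1 -> task-3 -> task-1 with no way out; task-0 is caught in further circular waits.
A valid finishing order for the others: task-4, task-5, task-6, task-7, task-2.
Walking it through:
  task-4: no waits; runs immediately, freeing mu2 and mu19
  task-5: no waits; runs immediately, freeing mu18 and mu9
  task-6 waits on mu18 — all released -> runs and releases mu10 and mu20
  task-7: no waits; runs immediately, freeing mu5
  task-2 waits on mu18, mu19 and mu20 — all released -> runs and releases mu8


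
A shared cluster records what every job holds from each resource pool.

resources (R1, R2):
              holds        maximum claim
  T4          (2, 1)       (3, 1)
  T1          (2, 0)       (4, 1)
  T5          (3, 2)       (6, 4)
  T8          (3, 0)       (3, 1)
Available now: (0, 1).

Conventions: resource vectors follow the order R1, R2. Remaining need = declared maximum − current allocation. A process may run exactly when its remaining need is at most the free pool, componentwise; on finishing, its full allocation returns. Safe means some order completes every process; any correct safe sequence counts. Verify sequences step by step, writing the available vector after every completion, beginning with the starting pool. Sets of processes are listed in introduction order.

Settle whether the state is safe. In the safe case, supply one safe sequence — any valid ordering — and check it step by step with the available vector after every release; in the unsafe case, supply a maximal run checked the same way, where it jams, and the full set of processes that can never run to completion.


The state is SAFE; one workable sequence: T8, T4, T5, T1.
Key observation: T8 is the earliest step where a requested resource binds exactly: need (0, 1), pool (0, 1) at its turn.
Check, step by step:
  pool = (0, 1)
  run T8 (needs (0, 1), free (0, 1)); after release of (3, 0) the pool is (3, 1)
  run T4 (needs (1, 0), free (3, 1)); after release of (2, 1) the pool is (5, 2)
  run T5 (needs (3, 2), free (5, 2)); after release of (3, 2) the pool is (8, 4)
  run T1 (needs (2, 1), free (8, 4)); after release of (2, 0) the pool is (10, 4)


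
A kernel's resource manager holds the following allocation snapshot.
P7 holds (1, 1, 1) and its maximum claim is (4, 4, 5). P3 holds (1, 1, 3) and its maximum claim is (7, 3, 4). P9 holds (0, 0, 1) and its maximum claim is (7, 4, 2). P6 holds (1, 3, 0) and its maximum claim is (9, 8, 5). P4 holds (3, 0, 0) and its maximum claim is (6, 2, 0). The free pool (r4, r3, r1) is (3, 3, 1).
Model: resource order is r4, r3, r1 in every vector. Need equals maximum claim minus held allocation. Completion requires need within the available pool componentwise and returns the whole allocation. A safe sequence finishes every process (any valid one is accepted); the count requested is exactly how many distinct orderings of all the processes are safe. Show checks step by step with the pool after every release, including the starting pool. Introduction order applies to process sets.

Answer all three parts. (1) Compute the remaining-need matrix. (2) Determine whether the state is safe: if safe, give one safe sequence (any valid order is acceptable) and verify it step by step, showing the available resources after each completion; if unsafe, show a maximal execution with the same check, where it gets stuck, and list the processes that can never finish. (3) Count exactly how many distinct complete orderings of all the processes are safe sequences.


(1) Remaining need (order r4, r3, r1):
  P7: (3, 3, 4)
  P3: (6, 2, 1)
  P9: (7, 4, 1)
  P6: (8, 5, 5)
  P4: (3, 2, 0)
(2) SAFE — a valid safe sequence is P4, P3, P9, P7, P6.
Key observation: P4 marks the first exact bind of the order: its need (3, 2, 0) fits the free (3, 3, 1) with zero slack on a requested resource.
Check, step by step:
  pool = (3, 3, 1)
  P4: need (3, 2, 0) fits (3, 3, 1); releases (3, 0, 0), pool now (6, 3, 1)
  P3: need (6, 2, 1) fits (6, 3, 1); releases (1, 1, 3), pool now (7, 4, 4)
  P9: need (7, 4, 1) fits (7, 4, 4); releases (0, 0, 1), pool now (7, 4, 5)
  P7: need (3, 3, 4) fits (7, 4, 5); releases (1, 1, 1), pool now (8, 5, 6)
  P6: need (8, 5, 5) fits (8, 5, 6); releases (1, 3, 0), pool now (9, 8, 6)
(3) The exact count: 3 of the possible complete orderings are safe sequences.


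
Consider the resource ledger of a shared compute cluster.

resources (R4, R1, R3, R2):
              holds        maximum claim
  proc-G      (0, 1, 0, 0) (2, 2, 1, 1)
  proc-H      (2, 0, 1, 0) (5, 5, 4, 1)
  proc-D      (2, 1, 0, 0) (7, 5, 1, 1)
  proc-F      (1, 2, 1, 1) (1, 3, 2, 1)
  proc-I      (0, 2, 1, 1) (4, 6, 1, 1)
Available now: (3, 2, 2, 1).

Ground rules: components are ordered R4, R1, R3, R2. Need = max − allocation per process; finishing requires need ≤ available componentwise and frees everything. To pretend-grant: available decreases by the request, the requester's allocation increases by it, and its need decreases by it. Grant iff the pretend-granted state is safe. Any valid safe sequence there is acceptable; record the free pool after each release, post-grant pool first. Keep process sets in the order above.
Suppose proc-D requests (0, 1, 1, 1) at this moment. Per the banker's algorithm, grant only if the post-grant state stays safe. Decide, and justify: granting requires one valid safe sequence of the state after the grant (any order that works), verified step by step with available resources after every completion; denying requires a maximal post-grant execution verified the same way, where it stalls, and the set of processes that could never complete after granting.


GRANT: granting preserves safety; a valid post-grant sequence is proc-F, proc-G, proc-I, proc-H, proc-D.
Key observation: the transfer keeps a workable pool ((3, 1, 1, 0)); proc-F starts the safe sequence.
Verifying the post-grant state step by step:
  pool = (3, 1, 1, 0)
  run proc-F (needs (0, 1, 1, 0), free (3, 1, 1, 0)); after release of (1, 2, 1, 1) the pool is (4, 3, 2, 1)
  run proc-G (needs (2, 1, 1, 1), free (4, 3, 2, 1)); after release of (0, 1, 0, 0) the pool is (4, 4, 2, 1)
  run proc-I (needs (4, 4, 0, 0), free (4, 4, 2, 1)); after release of (0, 2, 1, 1) the pool is (4, 6, 3, 2)
  run proc-H (needs (3, 5, 3, 1), free (4, 6, 3, 2)); after release of (2, 0, 1, 0) the pool is (6, 6, 4, 2)
  run proc-D (needs (5, 3, 0, 0), free (6, 6, 4, 2)); after release of (2, 2, 1, 1) the pool is (8, 8, 5, 3)
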